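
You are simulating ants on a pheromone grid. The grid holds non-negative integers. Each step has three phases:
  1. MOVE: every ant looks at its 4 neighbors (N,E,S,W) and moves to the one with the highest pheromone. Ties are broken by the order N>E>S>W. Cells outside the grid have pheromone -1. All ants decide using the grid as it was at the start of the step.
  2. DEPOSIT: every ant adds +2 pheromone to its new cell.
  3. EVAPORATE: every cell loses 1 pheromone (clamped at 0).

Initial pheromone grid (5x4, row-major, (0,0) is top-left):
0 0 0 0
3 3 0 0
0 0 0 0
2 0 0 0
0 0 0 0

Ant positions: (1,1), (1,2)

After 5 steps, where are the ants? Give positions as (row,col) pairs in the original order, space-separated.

Step 1: ant0:(1,1)->W->(1,0) | ant1:(1,2)->W->(1,1)
  grid max=4 at (1,0)
Step 2: ant0:(1,0)->E->(1,1) | ant1:(1,1)->W->(1,0)
  grid max=5 at (1,0)
Step 3: ant0:(1,1)->W->(1,0) | ant1:(1,0)->E->(1,1)
  grid max=6 at (1,0)
Step 4: ant0:(1,0)->E->(1,1) | ant1:(1,1)->W->(1,0)
  grid max=7 at (1,0)
Step 5: ant0:(1,1)->W->(1,0) | ant1:(1,0)->E->(1,1)
  grid max=8 at (1,0)

(1,0) (1,1)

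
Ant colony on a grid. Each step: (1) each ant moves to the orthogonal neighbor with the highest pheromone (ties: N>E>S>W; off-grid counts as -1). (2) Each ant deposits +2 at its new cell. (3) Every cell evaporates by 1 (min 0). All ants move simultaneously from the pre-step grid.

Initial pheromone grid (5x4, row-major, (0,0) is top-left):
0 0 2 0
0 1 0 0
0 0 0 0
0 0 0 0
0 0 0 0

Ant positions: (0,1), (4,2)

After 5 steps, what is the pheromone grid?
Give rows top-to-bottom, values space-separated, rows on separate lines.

After step 1: ants at (0,2),(3,2)
  0 0 3 0
  0 0 0 0
  0 0 0 0
  0 0 1 0
  0 0 0 0
After step 2: ants at (0,3),(2,2)
  0 0 2 1
  0 0 0 0
  0 0 1 0
  0 0 0 0
  0 0 0 0
After step 3: ants at (0,2),(1,2)
  0 0 3 0
  0 0 1 0
  0 0 0 0
  0 0 0 0
  0 0 0 0
After step 4: ants at (1,2),(0,2)
  0 0 4 0
  0 0 2 0
  0 0 0 0
  0 0 0 0
  0 0 0 0
After step 5: ants at (0,2),(1,2)
  0 0 5 0
  0 0 3 0
  0 0 0 0
  0 0 0 0
  0 0 0 0

0 0 5 0
0 0 3 0
0 0 0 0
0 0 0 0
0 0 0 0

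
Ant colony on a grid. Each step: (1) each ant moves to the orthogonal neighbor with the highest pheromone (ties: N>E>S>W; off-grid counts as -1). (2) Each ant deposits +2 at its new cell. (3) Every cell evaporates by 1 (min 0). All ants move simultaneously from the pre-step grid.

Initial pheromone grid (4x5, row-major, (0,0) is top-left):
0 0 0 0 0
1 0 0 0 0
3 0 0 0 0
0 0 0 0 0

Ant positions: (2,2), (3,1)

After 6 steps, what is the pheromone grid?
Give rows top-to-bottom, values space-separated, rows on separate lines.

After step 1: ants at (1,2),(2,1)
  0 0 0 0 0
  0 0 1 0 0
  2 1 0 0 0
  0 0 0 0 0
After step 2: ants at (0,2),(2,0)
  0 0 1 0 0
  0 0 0 0 0
  3 0 0 0 0
  0 0 0 0 0
After step 3: ants at (0,3),(1,0)
  0 0 0 1 0
  1 0 0 0 0
  2 0 0 0 0
  0 0 0 0 0
After step 4: ants at (0,4),(2,0)
  0 0 0 0 1
  0 0 0 0 0
  3 0 0 0 0
  0 0 0 0 0
After step 5: ants at (1,4),(1,0)
  0 0 0 0 0
  1 0 0 0 1
  2 0 0 0 0
  0 0 0 0 0
After step 6: ants at (0,4),(2,0)
  0 0 0 0 1
  0 0 0 0 0
  3 0 0 0 0
  0 0 0 0 0

0 0 0 0 1
0 0 0 0 0
3 0 0 0 0
0 0 0 0 0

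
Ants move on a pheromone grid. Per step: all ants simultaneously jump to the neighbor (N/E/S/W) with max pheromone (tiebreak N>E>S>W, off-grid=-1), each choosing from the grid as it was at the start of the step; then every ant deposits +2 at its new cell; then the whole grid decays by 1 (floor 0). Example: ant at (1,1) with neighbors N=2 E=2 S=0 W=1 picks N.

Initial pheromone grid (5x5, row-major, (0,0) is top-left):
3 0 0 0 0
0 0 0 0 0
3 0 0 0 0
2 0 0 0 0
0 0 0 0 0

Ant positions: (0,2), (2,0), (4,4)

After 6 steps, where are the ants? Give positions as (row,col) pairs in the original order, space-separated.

Step 1: ant0:(0,2)->E->(0,3) | ant1:(2,0)->S->(3,0) | ant2:(4,4)->N->(3,4)
  grid max=3 at (3,0)
Step 2: ant0:(0,3)->E->(0,4) | ant1:(3,0)->N->(2,0) | ant2:(3,4)->N->(2,4)
  grid max=3 at (2,0)
Step 3: ant0:(0,4)->S->(1,4) | ant1:(2,0)->S->(3,0) | ant2:(2,4)->N->(1,4)
  grid max=3 at (1,4)
Step 4: ant0:(1,4)->N->(0,4) | ant1:(3,0)->N->(2,0) | ant2:(1,4)->N->(0,4)
  grid max=3 at (0,4)
Step 5: ant0:(0,4)->S->(1,4) | ant1:(2,0)->S->(3,0) | ant2:(0,4)->S->(1,4)
  grid max=5 at (1,4)
Step 6: ant0:(1,4)->N->(0,4) | ant1:(3,0)->N->(2,0) | ant2:(1,4)->N->(0,4)
  grid max=5 at (0,4)

(0,4) (2,0) (0,4)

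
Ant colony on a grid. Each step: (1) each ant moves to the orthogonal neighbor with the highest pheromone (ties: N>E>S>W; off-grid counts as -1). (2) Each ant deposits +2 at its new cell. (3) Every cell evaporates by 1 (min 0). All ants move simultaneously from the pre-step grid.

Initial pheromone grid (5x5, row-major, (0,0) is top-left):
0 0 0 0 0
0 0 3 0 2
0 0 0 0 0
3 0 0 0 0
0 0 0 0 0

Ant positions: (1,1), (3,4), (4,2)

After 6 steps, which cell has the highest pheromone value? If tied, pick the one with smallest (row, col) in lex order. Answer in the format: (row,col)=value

Step 1: ant0:(1,1)->E->(1,2) | ant1:(3,4)->N->(2,4) | ant2:(4,2)->N->(3,2)
  grid max=4 at (1,2)
Step 2: ant0:(1,2)->N->(0,2) | ant1:(2,4)->N->(1,4) | ant2:(3,2)->N->(2,2)
  grid max=3 at (1,2)
Step 3: ant0:(0,2)->S->(1,2) | ant1:(1,4)->N->(0,4) | ant2:(2,2)->N->(1,2)
  grid max=6 at (1,2)
Step 4: ant0:(1,2)->N->(0,2) | ant1:(0,4)->S->(1,4) | ant2:(1,2)->N->(0,2)
  grid max=5 at (1,2)
Step 5: ant0:(0,2)->S->(1,2) | ant1:(1,4)->N->(0,4) | ant2:(0,2)->S->(1,2)
  grid max=8 at (1,2)
Step 6: ant0:(1,2)->N->(0,2) | ant1:(0,4)->S->(1,4) | ant2:(1,2)->N->(0,2)
  grid max=7 at (1,2)
Final grid:
  0 0 5 0 0
  0 0 7 0 2
  0 0 0 0 0
  0 0 0 0 0
  0 0 0 0 0
Max pheromone 7 at (1,2)

Answer: (1,2)=7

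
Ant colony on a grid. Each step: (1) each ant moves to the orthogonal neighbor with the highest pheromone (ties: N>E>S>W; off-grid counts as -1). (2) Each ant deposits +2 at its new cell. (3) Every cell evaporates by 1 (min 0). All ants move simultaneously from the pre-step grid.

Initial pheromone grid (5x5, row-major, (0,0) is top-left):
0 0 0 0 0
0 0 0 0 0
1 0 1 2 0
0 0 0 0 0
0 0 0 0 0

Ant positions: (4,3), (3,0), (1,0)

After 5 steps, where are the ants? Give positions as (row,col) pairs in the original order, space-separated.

Step 1: ant0:(4,3)->N->(3,3) | ant1:(3,0)->N->(2,0) | ant2:(1,0)->S->(2,0)
  grid max=4 at (2,0)
Step 2: ant0:(3,3)->N->(2,3) | ant1:(2,0)->N->(1,0) | ant2:(2,0)->N->(1,0)
  grid max=3 at (1,0)
Step 3: ant0:(2,3)->N->(1,3) | ant1:(1,0)->S->(2,0) | ant2:(1,0)->S->(2,0)
  grid max=6 at (2,0)
Step 4: ant0:(1,3)->S->(2,3) | ant1:(2,0)->N->(1,0) | ant2:(2,0)->N->(1,0)
  grid max=5 at (1,0)
Step 5: ant0:(2,3)->N->(1,3) | ant1:(1,0)->S->(2,0) | ant2:(1,0)->S->(2,0)
  grid max=8 at (2,0)

(1,3) (2,0) (2,0)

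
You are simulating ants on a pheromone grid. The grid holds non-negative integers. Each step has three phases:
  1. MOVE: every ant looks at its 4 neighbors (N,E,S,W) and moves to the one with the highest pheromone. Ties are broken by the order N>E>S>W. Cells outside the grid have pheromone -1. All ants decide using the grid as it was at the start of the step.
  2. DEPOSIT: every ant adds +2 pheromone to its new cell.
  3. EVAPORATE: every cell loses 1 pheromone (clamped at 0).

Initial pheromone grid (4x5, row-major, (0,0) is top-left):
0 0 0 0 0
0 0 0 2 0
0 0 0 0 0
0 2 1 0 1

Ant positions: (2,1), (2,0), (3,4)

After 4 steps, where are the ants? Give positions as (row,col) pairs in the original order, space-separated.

Step 1: ant0:(2,1)->S->(3,1) | ant1:(2,0)->N->(1,0) | ant2:(3,4)->N->(2,4)
  grid max=3 at (3,1)
Step 2: ant0:(3,1)->N->(2,1) | ant1:(1,0)->N->(0,0) | ant2:(2,4)->N->(1,4)
  grid max=2 at (3,1)
Step 3: ant0:(2,1)->S->(3,1) | ant1:(0,0)->E->(0,1) | ant2:(1,4)->N->(0,4)
  grid max=3 at (3,1)
Step 4: ant0:(3,1)->N->(2,1) | ant1:(0,1)->E->(0,2) | ant2:(0,4)->S->(1,4)
  grid max=2 at (3,1)

(2,1) (0,2) (1,4)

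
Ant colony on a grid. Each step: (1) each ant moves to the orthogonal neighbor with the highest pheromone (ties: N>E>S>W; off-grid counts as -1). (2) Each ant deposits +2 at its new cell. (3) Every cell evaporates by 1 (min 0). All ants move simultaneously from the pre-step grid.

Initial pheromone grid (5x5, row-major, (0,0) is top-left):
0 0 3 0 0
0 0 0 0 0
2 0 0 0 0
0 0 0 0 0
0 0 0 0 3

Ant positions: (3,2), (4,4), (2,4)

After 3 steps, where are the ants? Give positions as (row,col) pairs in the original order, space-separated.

Step 1: ant0:(3,2)->N->(2,2) | ant1:(4,4)->N->(3,4) | ant2:(2,4)->N->(1,4)
  grid max=2 at (0,2)
Step 2: ant0:(2,2)->N->(1,2) | ant1:(3,4)->S->(4,4) | ant2:(1,4)->N->(0,4)
  grid max=3 at (4,4)
Step 3: ant0:(1,2)->N->(0,2) | ant1:(4,4)->N->(3,4) | ant2:(0,4)->S->(1,4)
  grid max=2 at (0,2)

(0,2) (3,4) (1,4)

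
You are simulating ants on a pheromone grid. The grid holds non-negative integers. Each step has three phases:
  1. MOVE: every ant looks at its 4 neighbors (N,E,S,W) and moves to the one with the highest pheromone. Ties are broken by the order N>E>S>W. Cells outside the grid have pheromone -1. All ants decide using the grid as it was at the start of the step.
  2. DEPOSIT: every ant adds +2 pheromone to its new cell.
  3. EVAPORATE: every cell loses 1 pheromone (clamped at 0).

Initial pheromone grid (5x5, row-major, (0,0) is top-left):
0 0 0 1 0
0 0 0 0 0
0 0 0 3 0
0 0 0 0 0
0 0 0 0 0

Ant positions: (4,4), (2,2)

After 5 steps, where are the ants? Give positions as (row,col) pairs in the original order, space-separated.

Step 1: ant0:(4,4)->N->(3,4) | ant1:(2,2)->E->(2,3)
  grid max=4 at (2,3)
Step 2: ant0:(3,4)->N->(2,4) | ant1:(2,3)->N->(1,3)
  grid max=3 at (2,3)
Step 3: ant0:(2,4)->W->(2,3) | ant1:(1,3)->S->(2,3)
  grid max=6 at (2,3)
Step 4: ant0:(2,3)->N->(1,3) | ant1:(2,3)->N->(1,3)
  grid max=5 at (2,3)
Step 5: ant0:(1,3)->S->(2,3) | ant1:(1,3)->S->(2,3)
  grid max=8 at (2,3)

(2,3) (2,3)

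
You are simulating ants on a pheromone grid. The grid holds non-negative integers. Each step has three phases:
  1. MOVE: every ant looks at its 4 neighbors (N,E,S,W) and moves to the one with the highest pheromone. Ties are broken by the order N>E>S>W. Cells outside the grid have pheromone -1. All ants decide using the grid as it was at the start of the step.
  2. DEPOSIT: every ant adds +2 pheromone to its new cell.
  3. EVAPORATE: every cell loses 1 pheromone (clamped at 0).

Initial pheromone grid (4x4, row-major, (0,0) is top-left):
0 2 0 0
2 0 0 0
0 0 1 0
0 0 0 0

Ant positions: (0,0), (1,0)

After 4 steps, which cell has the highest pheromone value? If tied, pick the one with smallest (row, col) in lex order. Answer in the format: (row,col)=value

Answer: (0,1)=6

Derivation:
Step 1: ant0:(0,0)->E->(0,1) | ant1:(1,0)->N->(0,0)
  grid max=3 at (0,1)
Step 2: ant0:(0,1)->W->(0,0) | ant1:(0,0)->E->(0,1)
  grid max=4 at (0,1)
Step 3: ant0:(0,0)->E->(0,1) | ant1:(0,1)->W->(0,0)
  grid max=5 at (0,1)
Step 4: ant0:(0,1)->W->(0,0) | ant1:(0,0)->E->(0,1)
  grid max=6 at (0,1)
Final grid:
  4 6 0 0
  0 0 0 0
  0 0 0 0
  0 0 0 0
Max pheromone 6 at (0,1)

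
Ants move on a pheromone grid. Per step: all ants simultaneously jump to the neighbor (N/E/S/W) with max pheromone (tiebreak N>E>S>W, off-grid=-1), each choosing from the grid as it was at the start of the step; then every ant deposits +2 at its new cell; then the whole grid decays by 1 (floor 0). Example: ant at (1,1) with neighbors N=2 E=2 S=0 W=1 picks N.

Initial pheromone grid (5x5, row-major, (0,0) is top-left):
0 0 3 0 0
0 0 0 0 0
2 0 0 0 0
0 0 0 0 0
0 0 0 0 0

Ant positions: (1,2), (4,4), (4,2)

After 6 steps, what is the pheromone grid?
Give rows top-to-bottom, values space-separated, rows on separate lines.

After step 1: ants at (0,2),(3,4),(3,2)
  0 0 4 0 0
  0 0 0 0 0
  1 0 0 0 0
  0 0 1 0 1
  0 0 0 0 0
After step 2: ants at (0,3),(2,4),(2,2)
  0 0 3 1 0
  0 0 0 0 0
  0 0 1 0 1
  0 0 0 0 0
  0 0 0 0 0
After step 3: ants at (0,2),(1,4),(1,2)
  0 0 4 0 0
  0 0 1 0 1
  0 0 0 0 0
  0 0 0 0 0
  0 0 0 0 0
After step 4: ants at (1,2),(0,4),(0,2)
  0 0 5 0 1
  0 0 2 0 0
  0 0 0 0 0
  0 0 0 0 0
  0 0 0 0 0
After step 5: ants at (0,2),(1,4),(1,2)
  0 0 6 0 0
  0 0 3 0 1
  0 0 0 0 0
  0 0 0 0 0
  0 0 0 0 0
After step 6: ants at (1,2),(0,4),(0,2)
  0 0 7 0 1
  0 0 4 0 0
  0 0 0 0 0
  0 0 0 0 0
  0 0 0 0 0

0 0 7 0 1
0 0 4 0 0
0 0 0 0 0
0 0 0 0 0
0 0 0 0 0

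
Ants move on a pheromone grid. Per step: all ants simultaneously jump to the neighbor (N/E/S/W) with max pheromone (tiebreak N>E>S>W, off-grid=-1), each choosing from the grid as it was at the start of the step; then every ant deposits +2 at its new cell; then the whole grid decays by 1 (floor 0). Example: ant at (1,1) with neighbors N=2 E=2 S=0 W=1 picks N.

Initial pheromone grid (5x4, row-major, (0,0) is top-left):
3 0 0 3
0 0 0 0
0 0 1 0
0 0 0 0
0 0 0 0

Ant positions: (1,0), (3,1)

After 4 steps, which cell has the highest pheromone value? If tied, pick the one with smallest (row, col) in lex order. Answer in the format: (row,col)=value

Step 1: ant0:(1,0)->N->(0,0) | ant1:(3,1)->N->(2,1)
  grid max=4 at (0,0)
Step 2: ant0:(0,0)->E->(0,1) | ant1:(2,1)->N->(1,1)
  grid max=3 at (0,0)
Step 3: ant0:(0,1)->W->(0,0) | ant1:(1,1)->N->(0,1)
  grid max=4 at (0,0)
Step 4: ant0:(0,0)->E->(0,1) | ant1:(0,1)->W->(0,0)
  grid max=5 at (0,0)
Final grid:
  5 3 0 0
  0 0 0 0
  0 0 0 0
  0 0 0 0
  0 0 0 0
Max pheromone 5 at (0,0)

Answer: (0,0)=5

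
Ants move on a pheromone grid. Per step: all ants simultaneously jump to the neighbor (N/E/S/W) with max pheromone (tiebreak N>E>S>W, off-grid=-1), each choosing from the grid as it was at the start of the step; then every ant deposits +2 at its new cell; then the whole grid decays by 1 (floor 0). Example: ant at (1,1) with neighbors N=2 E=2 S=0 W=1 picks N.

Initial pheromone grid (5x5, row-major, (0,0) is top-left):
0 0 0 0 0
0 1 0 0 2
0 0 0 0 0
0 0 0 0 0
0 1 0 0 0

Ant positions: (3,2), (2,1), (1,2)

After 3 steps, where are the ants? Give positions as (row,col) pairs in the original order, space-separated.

Step 1: ant0:(3,2)->N->(2,2) | ant1:(2,1)->N->(1,1) | ant2:(1,2)->W->(1,1)
  grid max=4 at (1,1)
Step 2: ant0:(2,2)->N->(1,2) | ant1:(1,1)->N->(0,1) | ant2:(1,1)->N->(0,1)
  grid max=3 at (0,1)
Step 3: ant0:(1,2)->W->(1,1) | ant1:(0,1)->S->(1,1) | ant2:(0,1)->S->(1,1)
  grid max=8 at (1,1)

(1,1) (1,1) (1,1)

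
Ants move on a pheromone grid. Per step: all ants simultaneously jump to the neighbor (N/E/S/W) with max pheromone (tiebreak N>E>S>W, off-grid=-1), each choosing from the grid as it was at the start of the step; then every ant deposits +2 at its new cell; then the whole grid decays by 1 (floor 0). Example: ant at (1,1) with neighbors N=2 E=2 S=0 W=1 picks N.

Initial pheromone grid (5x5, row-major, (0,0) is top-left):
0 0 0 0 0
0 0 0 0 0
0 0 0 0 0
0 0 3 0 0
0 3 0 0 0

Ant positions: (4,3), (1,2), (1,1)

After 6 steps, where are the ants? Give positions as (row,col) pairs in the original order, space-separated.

Step 1: ant0:(4,3)->N->(3,3) | ant1:(1,2)->N->(0,2) | ant2:(1,1)->N->(0,1)
  grid max=2 at (3,2)
Step 2: ant0:(3,3)->W->(3,2) | ant1:(0,2)->W->(0,1) | ant2:(0,1)->E->(0,2)
  grid max=3 at (3,2)
Step 3: ant0:(3,2)->N->(2,2) | ant1:(0,1)->E->(0,2) | ant2:(0,2)->W->(0,1)
  grid max=3 at (0,1)
Step 4: ant0:(2,2)->S->(3,2) | ant1:(0,2)->W->(0,1) | ant2:(0,1)->E->(0,2)
  grid max=4 at (0,1)
Step 5: ant0:(3,2)->N->(2,2) | ant1:(0,1)->E->(0,2) | ant2:(0,2)->W->(0,1)
  grid max=5 at (0,1)
Step 6: ant0:(2,2)->S->(3,2) | ant1:(0,2)->W->(0,1) | ant2:(0,1)->E->(0,2)
  grid max=6 at (0,1)

(3,2) (0,1) (0,2)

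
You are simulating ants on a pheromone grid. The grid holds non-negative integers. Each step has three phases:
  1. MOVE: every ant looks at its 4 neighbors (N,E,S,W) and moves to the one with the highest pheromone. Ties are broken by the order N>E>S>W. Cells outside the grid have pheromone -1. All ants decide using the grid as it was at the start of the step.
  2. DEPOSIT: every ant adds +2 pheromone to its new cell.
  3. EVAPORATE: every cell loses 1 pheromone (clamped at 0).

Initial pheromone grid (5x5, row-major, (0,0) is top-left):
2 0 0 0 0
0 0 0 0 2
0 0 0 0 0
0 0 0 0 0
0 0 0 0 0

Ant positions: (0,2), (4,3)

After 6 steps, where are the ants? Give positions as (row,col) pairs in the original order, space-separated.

Step 1: ant0:(0,2)->E->(0,3) | ant1:(4,3)->N->(3,3)
  grid max=1 at (0,0)
Step 2: ant0:(0,3)->E->(0,4) | ant1:(3,3)->N->(2,3)
  grid max=1 at (0,4)
Step 3: ant0:(0,4)->S->(1,4) | ant1:(2,3)->N->(1,3)
  grid max=1 at (1,3)
Step 4: ant0:(1,4)->W->(1,3) | ant1:(1,3)->E->(1,4)
  grid max=2 at (1,3)
Step 5: ant0:(1,3)->E->(1,4) | ant1:(1,4)->W->(1,3)
  grid max=3 at (1,3)
Step 6: ant0:(1,4)->W->(1,3) | ant1:(1,3)->E->(1,4)
  grid max=4 at (1,3)

(1,3) (1,4)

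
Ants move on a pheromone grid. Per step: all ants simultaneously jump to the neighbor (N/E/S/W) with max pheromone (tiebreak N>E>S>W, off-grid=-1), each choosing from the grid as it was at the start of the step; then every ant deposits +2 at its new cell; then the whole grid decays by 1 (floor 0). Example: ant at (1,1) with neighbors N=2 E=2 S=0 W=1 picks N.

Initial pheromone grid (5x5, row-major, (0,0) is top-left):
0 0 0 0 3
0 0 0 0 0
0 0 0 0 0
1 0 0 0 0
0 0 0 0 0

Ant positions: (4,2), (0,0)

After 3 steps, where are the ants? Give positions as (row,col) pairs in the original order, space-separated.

Step 1: ant0:(4,2)->N->(3,2) | ant1:(0,0)->E->(0,1)
  grid max=2 at (0,4)
Step 2: ant0:(3,2)->N->(2,2) | ant1:(0,1)->E->(0,2)
  grid max=1 at (0,2)
Step 3: ant0:(2,2)->N->(1,2) | ant1:(0,2)->E->(0,3)
  grid max=1 at (0,3)

(1,2) (0,3)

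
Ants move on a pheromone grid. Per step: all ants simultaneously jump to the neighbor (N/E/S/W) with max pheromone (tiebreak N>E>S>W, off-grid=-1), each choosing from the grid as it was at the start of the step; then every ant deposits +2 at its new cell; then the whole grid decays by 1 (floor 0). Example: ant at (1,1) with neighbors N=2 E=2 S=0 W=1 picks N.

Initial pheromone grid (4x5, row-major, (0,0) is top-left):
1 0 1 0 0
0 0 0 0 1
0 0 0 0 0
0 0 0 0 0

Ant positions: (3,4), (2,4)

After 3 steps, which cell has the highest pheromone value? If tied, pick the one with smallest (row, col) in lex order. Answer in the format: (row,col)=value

Step 1: ant0:(3,4)->N->(2,4) | ant1:(2,4)->N->(1,4)
  grid max=2 at (1,4)
Step 2: ant0:(2,4)->N->(1,4) | ant1:(1,4)->S->(2,4)
  grid max=3 at (1,4)
Step 3: ant0:(1,4)->S->(2,4) | ant1:(2,4)->N->(1,4)
  grid max=4 at (1,4)
Final grid:
  0 0 0 0 0
  0 0 0 0 4
  0 0 0 0 3
  0 0 0 0 0
Max pheromone 4 at (1,4)

Answer: (1,4)=4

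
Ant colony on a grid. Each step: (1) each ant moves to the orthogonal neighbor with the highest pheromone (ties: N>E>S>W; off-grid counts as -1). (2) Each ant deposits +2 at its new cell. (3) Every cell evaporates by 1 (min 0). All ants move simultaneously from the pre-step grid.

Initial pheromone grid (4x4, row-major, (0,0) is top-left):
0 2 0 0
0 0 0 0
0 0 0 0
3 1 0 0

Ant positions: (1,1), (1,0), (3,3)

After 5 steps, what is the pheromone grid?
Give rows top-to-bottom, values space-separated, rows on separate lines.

After step 1: ants at (0,1),(0,0),(2,3)
  1 3 0 0
  0 0 0 0
  0 0 0 1
  2 0 0 0
After step 2: ants at (0,0),(0,1),(1,3)
  2 4 0 0
  0 0 0 1
  0 0 0 0
  1 0 0 0
After step 3: ants at (0,1),(0,0),(0,3)
  3 5 0 1
  0 0 0 0
  0 0 0 0
  0 0 0 0
After step 4: ants at (0,0),(0,1),(1,3)
  4 6 0 0
  0 0 0 1
  0 0 0 0
  0 0 0 0
After step 5: ants at (0,1),(0,0),(0,3)
  5 7 0 1
  0 0 0 0
  0 0 0 0
  0 0 0 0

5 7 0 1
0 0 0 0
0 0 0 0
0 0 0 0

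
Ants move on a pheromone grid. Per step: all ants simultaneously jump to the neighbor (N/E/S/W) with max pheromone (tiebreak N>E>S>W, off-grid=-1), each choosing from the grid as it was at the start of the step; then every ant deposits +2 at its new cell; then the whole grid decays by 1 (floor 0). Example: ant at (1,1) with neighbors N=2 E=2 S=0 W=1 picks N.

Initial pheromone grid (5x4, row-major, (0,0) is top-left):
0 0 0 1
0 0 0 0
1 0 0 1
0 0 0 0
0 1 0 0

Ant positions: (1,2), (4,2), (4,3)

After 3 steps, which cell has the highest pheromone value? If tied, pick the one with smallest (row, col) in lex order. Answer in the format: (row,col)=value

Answer: (1,3)=3

Derivation:
Step 1: ant0:(1,2)->N->(0,2) | ant1:(4,2)->W->(4,1) | ant2:(4,3)->N->(3,3)
  grid max=2 at (4,1)
Step 2: ant0:(0,2)->E->(0,3) | ant1:(4,1)->N->(3,1) | ant2:(3,3)->N->(2,3)
  grid max=1 at (0,3)
Step 3: ant0:(0,3)->S->(1,3) | ant1:(3,1)->S->(4,1) | ant2:(2,3)->N->(1,3)
  grid max=3 at (1,3)
Final grid:
  0 0 0 0
  0 0 0 3
  0 0 0 0
  0 0 0 0
  0 2 0 0
Max pheromone 3 at (1,3)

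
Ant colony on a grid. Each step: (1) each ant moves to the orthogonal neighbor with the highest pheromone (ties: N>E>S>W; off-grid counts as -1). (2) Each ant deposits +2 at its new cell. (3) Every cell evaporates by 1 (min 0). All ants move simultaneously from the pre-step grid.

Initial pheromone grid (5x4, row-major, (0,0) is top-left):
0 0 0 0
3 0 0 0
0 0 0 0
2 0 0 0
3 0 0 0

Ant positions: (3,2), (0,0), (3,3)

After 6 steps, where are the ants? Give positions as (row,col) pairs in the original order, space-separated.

Step 1: ant0:(3,2)->N->(2,2) | ant1:(0,0)->S->(1,0) | ant2:(3,3)->N->(2,3)
  grid max=4 at (1,0)
Step 2: ant0:(2,2)->E->(2,3) | ant1:(1,0)->N->(0,0) | ant2:(2,3)->W->(2,2)
  grid max=3 at (1,0)
Step 3: ant0:(2,3)->W->(2,2) | ant1:(0,0)->S->(1,0) | ant2:(2,2)->E->(2,3)
  grid max=4 at (1,0)
Step 4: ant0:(2,2)->E->(2,3) | ant1:(1,0)->N->(0,0) | ant2:(2,3)->W->(2,2)
  grid max=4 at (2,2)
Step 5: ant0:(2,3)->W->(2,2) | ant1:(0,0)->S->(1,0) | ant2:(2,2)->E->(2,3)
  grid max=5 at (2,2)
Step 6: ant0:(2,2)->E->(2,3) | ant1:(1,0)->N->(0,0) | ant2:(2,3)->W->(2,2)
  grid max=6 at (2,2)

(2,3) (0,0) (2,2)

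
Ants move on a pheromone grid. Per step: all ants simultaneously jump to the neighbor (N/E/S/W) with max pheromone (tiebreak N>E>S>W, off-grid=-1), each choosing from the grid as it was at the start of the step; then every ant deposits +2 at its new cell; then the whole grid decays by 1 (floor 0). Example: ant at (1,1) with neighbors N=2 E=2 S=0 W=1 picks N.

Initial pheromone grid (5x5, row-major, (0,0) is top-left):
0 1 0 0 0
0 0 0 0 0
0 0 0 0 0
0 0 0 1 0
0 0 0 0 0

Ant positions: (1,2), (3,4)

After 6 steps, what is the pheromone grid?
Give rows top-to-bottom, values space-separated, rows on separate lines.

After step 1: ants at (0,2),(3,3)
  0 0 1 0 0
  0 0 0 0 0
  0 0 0 0 0
  0 0 0 2 0
  0 0 0 0 0
After step 2: ants at (0,3),(2,3)
  0 0 0 1 0
  0 0 0 0 0
  0 0 0 1 0
  0 0 0 1 0
  0 0 0 0 0
After step 3: ants at (0,4),(3,3)
  0 0 0 0 1
  0 0 0 0 0
  0 0 0 0 0
  0 0 0 2 0
  0 0 0 0 0
After step 4: ants at (1,4),(2,3)
  0 0 0 0 0
  0 0 0 0 1
  0 0 0 1 0
  0 0 0 1 0
  0 0 0 0 0
After step 5: ants at (0,4),(3,3)
  0 0 0 0 1
  0 0 0 0 0
  0 0 0 0 0
  0 0 0 2 0
  0 0 0 0 0
After step 6: ants at (1,4),(2,3)
  0 0 0 0 0
  0 0 0 0 1
  0 0 0 1 0
  0 0 0 1 0
  0 0 0 0 0

0 0 0 0 0
0 0 0 0 1
0 0 0 1 0
0 0 0 1 0
0 0 0 0 0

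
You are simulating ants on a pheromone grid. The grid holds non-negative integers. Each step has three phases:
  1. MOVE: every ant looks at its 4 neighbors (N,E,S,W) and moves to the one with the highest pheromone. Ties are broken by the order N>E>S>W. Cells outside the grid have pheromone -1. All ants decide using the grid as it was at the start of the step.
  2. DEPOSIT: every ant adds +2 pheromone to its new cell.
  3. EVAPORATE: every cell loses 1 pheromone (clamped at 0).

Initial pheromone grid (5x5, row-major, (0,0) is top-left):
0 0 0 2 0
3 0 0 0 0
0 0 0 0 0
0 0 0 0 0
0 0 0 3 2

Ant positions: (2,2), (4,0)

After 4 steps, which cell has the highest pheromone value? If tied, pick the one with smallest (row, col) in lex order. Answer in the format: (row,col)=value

Answer: (0,0)=1

Derivation:
Step 1: ant0:(2,2)->N->(1,2) | ant1:(4,0)->N->(3,0)
  grid max=2 at (1,0)
Step 2: ant0:(1,2)->N->(0,2) | ant1:(3,0)->N->(2,0)
  grid max=1 at (0,2)
Step 3: ant0:(0,2)->E->(0,3) | ant1:(2,0)->N->(1,0)
  grid max=2 at (1,0)
Step 4: ant0:(0,3)->E->(0,4) | ant1:(1,0)->N->(0,0)
  grid max=1 at (0,0)
Final grid:
  1 0 0 0 1
  1 0 0 0 0
  0 0 0 0 0
  0 0 0 0 0
  0 0 0 0 0
Max pheromone 1 at (0,0)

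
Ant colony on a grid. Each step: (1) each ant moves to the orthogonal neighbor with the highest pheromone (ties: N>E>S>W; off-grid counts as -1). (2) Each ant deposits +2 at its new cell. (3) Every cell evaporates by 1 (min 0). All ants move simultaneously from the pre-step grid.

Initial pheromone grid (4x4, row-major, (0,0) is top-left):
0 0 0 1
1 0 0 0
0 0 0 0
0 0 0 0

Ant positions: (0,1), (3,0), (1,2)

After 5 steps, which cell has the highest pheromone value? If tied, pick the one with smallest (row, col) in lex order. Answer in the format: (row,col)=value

Step 1: ant0:(0,1)->E->(0,2) | ant1:(3,0)->N->(2,0) | ant2:(1,2)->N->(0,2)
  grid max=3 at (0,2)
Step 2: ant0:(0,2)->E->(0,3) | ant1:(2,0)->N->(1,0) | ant2:(0,2)->E->(0,3)
  grid max=3 at (0,3)
Step 3: ant0:(0,3)->W->(0,2) | ant1:(1,0)->N->(0,0) | ant2:(0,3)->W->(0,2)
  grid max=5 at (0,2)
Step 4: ant0:(0,2)->E->(0,3) | ant1:(0,0)->E->(0,1) | ant2:(0,2)->E->(0,3)
  grid max=5 at (0,3)
Step 5: ant0:(0,3)->W->(0,2) | ant1:(0,1)->E->(0,2) | ant2:(0,3)->W->(0,2)
  grid max=9 at (0,2)
Final grid:
  0 0 9 4
  0 0 0 0
  0 0 0 0
  0 0 0 0
Max pheromone 9 at (0,2)

Answer: (0,2)=9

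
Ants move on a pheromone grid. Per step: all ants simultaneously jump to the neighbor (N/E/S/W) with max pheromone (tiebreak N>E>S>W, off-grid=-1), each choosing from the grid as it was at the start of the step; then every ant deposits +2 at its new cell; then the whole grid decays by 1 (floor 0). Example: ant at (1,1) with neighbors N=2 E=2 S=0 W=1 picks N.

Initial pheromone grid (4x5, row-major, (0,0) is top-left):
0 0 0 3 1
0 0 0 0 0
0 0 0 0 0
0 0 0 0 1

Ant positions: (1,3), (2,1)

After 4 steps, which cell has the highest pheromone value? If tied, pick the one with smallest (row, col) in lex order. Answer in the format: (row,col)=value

Answer: (0,3)=5

Derivation:
Step 1: ant0:(1,3)->N->(0,3) | ant1:(2,1)->N->(1,1)
  grid max=4 at (0,3)
Step 2: ant0:(0,3)->E->(0,4) | ant1:(1,1)->N->(0,1)
  grid max=3 at (0,3)
Step 3: ant0:(0,4)->W->(0,3) | ant1:(0,1)->E->(0,2)
  grid max=4 at (0,3)
Step 4: ant0:(0,3)->W->(0,2) | ant1:(0,2)->E->(0,3)
  grid max=5 at (0,3)
Final grid:
  0 0 2 5 0
  0 0 0 0 0
  0 0 0 0 0
  0 0 0 0 0
Max pheromone 5 at (0,3)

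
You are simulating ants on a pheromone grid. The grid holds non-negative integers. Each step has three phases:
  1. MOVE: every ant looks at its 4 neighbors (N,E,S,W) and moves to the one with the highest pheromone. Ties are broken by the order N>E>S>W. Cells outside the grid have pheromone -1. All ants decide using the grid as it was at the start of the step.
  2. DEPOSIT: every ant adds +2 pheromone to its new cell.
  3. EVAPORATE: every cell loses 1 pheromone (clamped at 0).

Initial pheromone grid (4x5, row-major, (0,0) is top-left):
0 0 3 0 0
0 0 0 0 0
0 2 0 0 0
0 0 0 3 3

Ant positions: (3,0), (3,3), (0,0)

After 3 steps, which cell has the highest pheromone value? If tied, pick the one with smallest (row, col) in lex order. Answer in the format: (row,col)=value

Step 1: ant0:(3,0)->N->(2,0) | ant1:(3,3)->E->(3,4) | ant2:(0,0)->E->(0,1)
  grid max=4 at (3,4)
Step 2: ant0:(2,0)->E->(2,1) | ant1:(3,4)->W->(3,3) | ant2:(0,1)->E->(0,2)
  grid max=3 at (0,2)
Step 3: ant0:(2,1)->N->(1,1) | ant1:(3,3)->E->(3,4) | ant2:(0,2)->E->(0,3)
  grid max=4 at (3,4)
Final grid:
  0 0 2 1 0
  0 1 0 0 0
  0 1 0 0 0
  0 0 0 2 4
Max pheromone 4 at (3,4)

Answer: (3,4)=4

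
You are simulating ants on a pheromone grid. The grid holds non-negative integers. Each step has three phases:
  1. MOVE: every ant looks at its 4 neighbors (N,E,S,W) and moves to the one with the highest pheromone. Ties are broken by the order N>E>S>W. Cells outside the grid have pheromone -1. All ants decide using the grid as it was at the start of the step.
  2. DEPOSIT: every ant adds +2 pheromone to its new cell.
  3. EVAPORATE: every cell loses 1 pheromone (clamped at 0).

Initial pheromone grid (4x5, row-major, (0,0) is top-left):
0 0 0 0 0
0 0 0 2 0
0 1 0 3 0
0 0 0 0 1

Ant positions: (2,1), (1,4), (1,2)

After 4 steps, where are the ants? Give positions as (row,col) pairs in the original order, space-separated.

Step 1: ant0:(2,1)->N->(1,1) | ant1:(1,4)->W->(1,3) | ant2:(1,2)->E->(1,3)
  grid max=5 at (1,3)
Step 2: ant0:(1,1)->N->(0,1) | ant1:(1,3)->S->(2,3) | ant2:(1,3)->S->(2,3)
  grid max=5 at (2,3)
Step 3: ant0:(0,1)->E->(0,2) | ant1:(2,3)->N->(1,3) | ant2:(2,3)->N->(1,3)
  grid max=7 at (1,3)
Step 4: ant0:(0,2)->E->(0,3) | ant1:(1,3)->S->(2,3) | ant2:(1,3)->S->(2,3)
  grid max=7 at (2,3)

(0,3) (2,3) (2,3)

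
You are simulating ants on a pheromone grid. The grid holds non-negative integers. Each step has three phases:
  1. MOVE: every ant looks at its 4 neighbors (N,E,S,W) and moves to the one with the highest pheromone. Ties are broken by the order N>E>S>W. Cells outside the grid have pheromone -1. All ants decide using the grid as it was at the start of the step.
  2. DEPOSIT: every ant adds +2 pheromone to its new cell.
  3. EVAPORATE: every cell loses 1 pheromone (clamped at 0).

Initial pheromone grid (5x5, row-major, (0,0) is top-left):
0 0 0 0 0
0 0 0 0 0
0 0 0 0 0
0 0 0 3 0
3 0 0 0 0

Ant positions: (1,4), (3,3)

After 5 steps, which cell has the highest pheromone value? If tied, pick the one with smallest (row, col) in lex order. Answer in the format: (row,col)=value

Step 1: ant0:(1,4)->N->(0,4) | ant1:(3,3)->N->(2,3)
  grid max=2 at (3,3)
Step 2: ant0:(0,4)->S->(1,4) | ant1:(2,3)->S->(3,3)
  grid max=3 at (3,3)
Step 3: ant0:(1,4)->N->(0,4) | ant1:(3,3)->N->(2,3)
  grid max=2 at (3,3)
Step 4: ant0:(0,4)->S->(1,4) | ant1:(2,3)->S->(3,3)
  grid max=3 at (3,3)
Step 5: ant0:(1,4)->N->(0,4) | ant1:(3,3)->N->(2,3)
  grid max=2 at (3,3)
Final grid:
  0 0 0 0 1
  0 0 0 0 0
  0 0 0 1 0
  0 0 0 2 0
  0 0 0 0 0
Max pheromone 2 at (3,3)

Answer: (3,3)=2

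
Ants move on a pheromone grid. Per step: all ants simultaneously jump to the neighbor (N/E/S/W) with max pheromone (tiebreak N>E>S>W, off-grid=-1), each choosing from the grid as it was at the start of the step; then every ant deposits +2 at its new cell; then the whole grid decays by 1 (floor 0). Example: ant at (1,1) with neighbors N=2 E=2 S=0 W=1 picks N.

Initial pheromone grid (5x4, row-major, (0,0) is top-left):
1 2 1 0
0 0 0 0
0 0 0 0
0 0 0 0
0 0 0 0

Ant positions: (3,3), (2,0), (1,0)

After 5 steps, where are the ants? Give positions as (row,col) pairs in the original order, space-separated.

Step 1: ant0:(3,3)->N->(2,3) | ant1:(2,0)->N->(1,0) | ant2:(1,0)->N->(0,0)
  grid max=2 at (0,0)
Step 2: ant0:(2,3)->N->(1,3) | ant1:(1,0)->N->(0,0) | ant2:(0,0)->E->(0,1)
  grid max=3 at (0,0)
Step 3: ant0:(1,3)->N->(0,3) | ant1:(0,0)->E->(0,1) | ant2:(0,1)->W->(0,0)
  grid max=4 at (0,0)
Step 4: ant0:(0,3)->S->(1,3) | ant1:(0,1)->W->(0,0) | ant2:(0,0)->E->(0,1)
  grid max=5 at (0,0)
Step 5: ant0:(1,3)->N->(0,3) | ant1:(0,0)->E->(0,1) | ant2:(0,1)->W->(0,0)
  grid max=6 at (0,0)

(0,3) (0,1) (0,0)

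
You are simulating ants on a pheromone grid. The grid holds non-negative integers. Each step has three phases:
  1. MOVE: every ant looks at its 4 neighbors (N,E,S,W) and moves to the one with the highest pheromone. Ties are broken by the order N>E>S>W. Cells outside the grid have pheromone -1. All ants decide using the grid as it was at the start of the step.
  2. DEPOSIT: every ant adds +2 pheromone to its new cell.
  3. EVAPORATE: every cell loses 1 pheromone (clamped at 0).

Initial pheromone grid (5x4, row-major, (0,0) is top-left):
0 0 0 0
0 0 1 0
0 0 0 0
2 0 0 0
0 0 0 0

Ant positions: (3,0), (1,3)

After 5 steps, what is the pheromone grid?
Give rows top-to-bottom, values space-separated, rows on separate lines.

After step 1: ants at (2,0),(1,2)
  0 0 0 0
  0 0 2 0
  1 0 0 0
  1 0 0 0
  0 0 0 0
After step 2: ants at (3,0),(0,2)
  0 0 1 0
  0 0 1 0
  0 0 0 0
  2 0 0 0
  0 0 0 0
After step 3: ants at (2,0),(1,2)
  0 0 0 0
  0 0 2 0
  1 0 0 0
  1 0 0 0
  0 0 0 0
After step 4: ants at (3,0),(0,2)
  0 0 1 0
  0 0 1 0
  0 0 0 0
  2 0 0 0
  0 0 0 0
After step 5: ants at (2,0),(1,2)
  0 0 0 0
  0 0 2 0
  1 0 0 0
  1 0 0 0
  0 0 0 0

0 0 0 0
0 0 2 0
1 0 0 0
1 0 0 0
0 0 0 0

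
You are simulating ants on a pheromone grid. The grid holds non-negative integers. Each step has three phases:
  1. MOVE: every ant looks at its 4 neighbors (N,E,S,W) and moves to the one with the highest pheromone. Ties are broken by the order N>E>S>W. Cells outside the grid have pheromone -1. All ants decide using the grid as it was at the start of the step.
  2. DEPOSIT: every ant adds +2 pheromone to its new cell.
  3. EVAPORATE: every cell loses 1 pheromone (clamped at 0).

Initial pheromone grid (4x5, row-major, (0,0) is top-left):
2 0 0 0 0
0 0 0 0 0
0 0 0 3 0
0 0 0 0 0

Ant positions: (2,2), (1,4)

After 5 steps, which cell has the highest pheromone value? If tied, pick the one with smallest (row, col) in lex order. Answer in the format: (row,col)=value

Step 1: ant0:(2,2)->E->(2,3) | ant1:(1,4)->N->(0,4)
  grid max=4 at (2,3)
Step 2: ant0:(2,3)->N->(1,3) | ant1:(0,4)->S->(1,4)
  grid max=3 at (2,3)
Step 3: ant0:(1,3)->S->(2,3) | ant1:(1,4)->W->(1,3)
  grid max=4 at (2,3)
Step 4: ant0:(2,3)->N->(1,3) | ant1:(1,3)->S->(2,3)
  grid max=5 at (2,3)
Step 5: ant0:(1,3)->S->(2,3) | ant1:(2,3)->N->(1,3)
  grid max=6 at (2,3)
Final grid:
  0 0 0 0 0
  0 0 0 4 0
  0 0 0 6 0
  0 0 0 0 0
Max pheromone 6 at (2,3)

Answer: (2,3)=6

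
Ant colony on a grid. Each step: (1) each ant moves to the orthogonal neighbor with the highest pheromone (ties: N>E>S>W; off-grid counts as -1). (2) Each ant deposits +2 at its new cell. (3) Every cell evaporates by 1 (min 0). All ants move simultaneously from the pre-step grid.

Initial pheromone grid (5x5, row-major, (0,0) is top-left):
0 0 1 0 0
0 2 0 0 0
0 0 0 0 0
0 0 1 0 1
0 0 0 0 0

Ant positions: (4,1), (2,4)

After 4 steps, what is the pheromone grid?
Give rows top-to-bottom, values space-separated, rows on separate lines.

After step 1: ants at (3,1),(3,4)
  0 0 0 0 0
  0 1 0 0 0
  0 0 0 0 0
  0 1 0 0 2
  0 0 0 0 0
After step 2: ants at (2,1),(2,4)
  0 0 0 0 0
  0 0 0 0 0
  0 1 0 0 1
  0 0 0 0 1
  0 0 0 0 0
After step 3: ants at (1,1),(3,4)
  0 0 0 0 0
  0 1 0 0 0
  0 0 0 0 0
  0 0 0 0 2
  0 0 0 0 0
After step 4: ants at (0,1),(2,4)
  0 1 0 0 0
  0 0 0 0 0
  0 0 0 0 1
  0 0 0 0 1
  0 0 0 0 0

0 1 0 0 0
0 0 0 0 0
0 0 0 0 1
0 0 0 0 1
0 0 0 0 0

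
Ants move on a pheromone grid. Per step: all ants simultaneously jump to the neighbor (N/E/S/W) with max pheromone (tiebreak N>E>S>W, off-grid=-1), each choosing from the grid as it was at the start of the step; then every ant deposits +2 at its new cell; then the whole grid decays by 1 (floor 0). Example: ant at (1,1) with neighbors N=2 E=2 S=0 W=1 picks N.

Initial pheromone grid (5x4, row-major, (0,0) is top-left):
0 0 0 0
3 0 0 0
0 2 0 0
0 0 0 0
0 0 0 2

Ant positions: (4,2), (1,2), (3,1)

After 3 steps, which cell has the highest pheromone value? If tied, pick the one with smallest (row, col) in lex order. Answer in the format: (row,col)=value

Step 1: ant0:(4,2)->E->(4,3) | ant1:(1,2)->N->(0,2) | ant2:(3,1)->N->(2,1)
  grid max=3 at (2,1)
Step 2: ant0:(4,3)->N->(3,3) | ant1:(0,2)->E->(0,3) | ant2:(2,1)->N->(1,1)
  grid max=2 at (2,1)
Step 3: ant0:(3,3)->S->(4,3) | ant1:(0,3)->S->(1,3) | ant2:(1,1)->S->(2,1)
  grid max=3 at (2,1)
Final grid:
  0 0 0 0
  0 0 0 1
  0 3 0 0
  0 0 0 0
  0 0 0 3
Max pheromone 3 at (2,1)

Answer: (2,1)=3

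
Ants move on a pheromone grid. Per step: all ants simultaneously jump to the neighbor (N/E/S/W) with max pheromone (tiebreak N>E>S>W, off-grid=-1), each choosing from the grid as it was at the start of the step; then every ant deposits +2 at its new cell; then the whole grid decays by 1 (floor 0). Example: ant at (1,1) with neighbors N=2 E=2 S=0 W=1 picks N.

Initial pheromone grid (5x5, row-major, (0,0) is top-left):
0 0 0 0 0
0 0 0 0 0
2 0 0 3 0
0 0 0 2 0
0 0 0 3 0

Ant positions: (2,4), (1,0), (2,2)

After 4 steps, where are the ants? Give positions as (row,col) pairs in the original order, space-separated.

Step 1: ant0:(2,4)->W->(2,3) | ant1:(1,0)->S->(2,0) | ant2:(2,2)->E->(2,3)
  grid max=6 at (2,3)
Step 2: ant0:(2,3)->S->(3,3) | ant1:(2,0)->N->(1,0) | ant2:(2,3)->S->(3,3)
  grid max=5 at (2,3)
Step 3: ant0:(3,3)->N->(2,3) | ant1:(1,0)->S->(2,0) | ant2:(3,3)->N->(2,3)
  grid max=8 at (2,3)
Step 4: ant0:(2,3)->S->(3,3) | ant1:(2,0)->N->(1,0) | ant2:(2,3)->S->(3,3)
  grid max=7 at (2,3)

(3,3) (1,0) (3,3)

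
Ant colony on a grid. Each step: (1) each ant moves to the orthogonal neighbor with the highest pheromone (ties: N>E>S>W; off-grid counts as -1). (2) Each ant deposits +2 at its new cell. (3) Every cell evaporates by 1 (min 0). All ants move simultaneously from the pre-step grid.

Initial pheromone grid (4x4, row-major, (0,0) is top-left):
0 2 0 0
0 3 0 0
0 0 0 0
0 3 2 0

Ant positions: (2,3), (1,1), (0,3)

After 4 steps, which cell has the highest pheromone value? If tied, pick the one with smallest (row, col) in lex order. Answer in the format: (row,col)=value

Step 1: ant0:(2,3)->N->(1,3) | ant1:(1,1)->N->(0,1) | ant2:(0,3)->S->(1,3)
  grid max=3 at (0,1)
Step 2: ant0:(1,3)->N->(0,3) | ant1:(0,1)->S->(1,1) | ant2:(1,3)->N->(0,3)
  grid max=3 at (0,3)
Step 3: ant0:(0,3)->S->(1,3) | ant1:(1,1)->N->(0,1) | ant2:(0,3)->S->(1,3)
  grid max=5 at (1,3)
Step 4: ant0:(1,3)->N->(0,3) | ant1:(0,1)->S->(1,1) | ant2:(1,3)->N->(0,3)
  grid max=5 at (0,3)
Final grid:
  0 2 0 5
  0 3 0 4
  0 0 0 0
  0 0 0 0
Max pheromone 5 at (0,3)

Answer: (0,3)=5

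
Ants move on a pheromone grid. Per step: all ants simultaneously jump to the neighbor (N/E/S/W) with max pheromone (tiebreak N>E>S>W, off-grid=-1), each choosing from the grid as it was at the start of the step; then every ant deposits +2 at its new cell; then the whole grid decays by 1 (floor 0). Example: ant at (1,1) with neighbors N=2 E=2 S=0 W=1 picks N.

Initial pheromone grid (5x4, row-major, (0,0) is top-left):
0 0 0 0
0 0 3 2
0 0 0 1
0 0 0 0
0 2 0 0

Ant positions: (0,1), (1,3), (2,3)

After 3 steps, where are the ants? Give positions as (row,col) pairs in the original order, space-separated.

Step 1: ant0:(0,1)->E->(0,2) | ant1:(1,3)->W->(1,2) | ant2:(2,3)->N->(1,3)
  grid max=4 at (1,2)
Step 2: ant0:(0,2)->S->(1,2) | ant1:(1,2)->E->(1,3) | ant2:(1,3)->W->(1,2)
  grid max=7 at (1,2)
Step 3: ant0:(1,2)->E->(1,3) | ant1:(1,3)->W->(1,2) | ant2:(1,2)->E->(1,3)
  grid max=8 at (1,2)

(1,3) (1,2) (1,3)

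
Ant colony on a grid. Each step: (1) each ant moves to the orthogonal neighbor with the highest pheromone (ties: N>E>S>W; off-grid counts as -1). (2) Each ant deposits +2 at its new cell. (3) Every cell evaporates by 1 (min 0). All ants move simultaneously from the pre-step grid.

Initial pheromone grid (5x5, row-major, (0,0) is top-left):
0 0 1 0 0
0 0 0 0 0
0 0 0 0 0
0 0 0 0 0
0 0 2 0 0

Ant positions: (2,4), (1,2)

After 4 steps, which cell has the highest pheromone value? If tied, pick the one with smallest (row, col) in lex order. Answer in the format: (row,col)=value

Answer: (0,3)=3

Derivation:
Step 1: ant0:(2,4)->N->(1,4) | ant1:(1,2)->N->(0,2)
  grid max=2 at (0,2)
Step 2: ant0:(1,4)->N->(0,4) | ant1:(0,2)->E->(0,3)
  grid max=1 at (0,2)
Step 3: ant0:(0,4)->W->(0,3) | ant1:(0,3)->E->(0,4)
  grid max=2 at (0,3)
Step 4: ant0:(0,3)->E->(0,4) | ant1:(0,4)->W->(0,3)
  grid max=3 at (0,3)
Final grid:
  0 0 0 3 3
  0 0 0 0 0
  0 0 0 0 0
  0 0 0 0 0
  0 0 0 0 0
Max pheromone 3 at (0,3)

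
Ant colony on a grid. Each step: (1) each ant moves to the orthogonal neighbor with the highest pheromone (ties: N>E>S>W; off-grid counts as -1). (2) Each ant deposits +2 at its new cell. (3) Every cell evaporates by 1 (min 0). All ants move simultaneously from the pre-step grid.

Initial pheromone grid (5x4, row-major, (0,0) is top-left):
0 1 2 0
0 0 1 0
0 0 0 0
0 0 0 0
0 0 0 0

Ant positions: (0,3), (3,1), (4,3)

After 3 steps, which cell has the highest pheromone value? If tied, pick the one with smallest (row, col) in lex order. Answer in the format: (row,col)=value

Answer: (0,2)=3

Derivation:
Step 1: ant0:(0,3)->W->(0,2) | ant1:(3,1)->N->(2,1) | ant2:(4,3)->N->(3,3)
  grid max=3 at (0,2)
Step 2: ant0:(0,2)->E->(0,3) | ant1:(2,1)->N->(1,1) | ant2:(3,3)->N->(2,3)
  grid max=2 at (0,2)
Step 3: ant0:(0,3)->W->(0,2) | ant1:(1,1)->N->(0,1) | ant2:(2,3)->N->(1,3)
  grid max=3 at (0,2)
Final grid:
  0 1 3 0
  0 0 0 1
  0 0 0 0
  0 0 0 0
  0 0 0 0
Max pheromone 3 at (0,2)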